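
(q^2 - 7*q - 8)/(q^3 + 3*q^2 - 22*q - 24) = (q - 8)/(q^2 + 2*q - 24)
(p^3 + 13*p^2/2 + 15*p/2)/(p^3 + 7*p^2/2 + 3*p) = (p + 5)/(p + 2)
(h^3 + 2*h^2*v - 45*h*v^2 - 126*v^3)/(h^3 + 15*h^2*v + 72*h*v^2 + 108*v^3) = (h - 7*v)/(h + 6*v)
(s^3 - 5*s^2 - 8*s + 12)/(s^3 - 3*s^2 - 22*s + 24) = (s + 2)/(s + 4)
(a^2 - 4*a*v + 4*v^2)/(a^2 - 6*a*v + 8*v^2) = (-a + 2*v)/(-a + 4*v)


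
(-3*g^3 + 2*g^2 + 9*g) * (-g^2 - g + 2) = 3*g^5 + g^4 - 17*g^3 - 5*g^2 + 18*g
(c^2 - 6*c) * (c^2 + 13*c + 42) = c^4 + 7*c^3 - 36*c^2 - 252*c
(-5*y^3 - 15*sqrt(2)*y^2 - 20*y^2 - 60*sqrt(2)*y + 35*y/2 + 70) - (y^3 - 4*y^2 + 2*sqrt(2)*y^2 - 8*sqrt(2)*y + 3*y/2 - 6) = -6*y^3 - 17*sqrt(2)*y^2 - 16*y^2 - 52*sqrt(2)*y + 16*y + 76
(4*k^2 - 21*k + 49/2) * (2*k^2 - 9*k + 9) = 8*k^4 - 78*k^3 + 274*k^2 - 819*k/2 + 441/2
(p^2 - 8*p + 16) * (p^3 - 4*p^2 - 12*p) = p^5 - 12*p^4 + 36*p^3 + 32*p^2 - 192*p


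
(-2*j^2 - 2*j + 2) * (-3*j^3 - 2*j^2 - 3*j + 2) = 6*j^5 + 10*j^4 + 4*j^3 - 2*j^2 - 10*j + 4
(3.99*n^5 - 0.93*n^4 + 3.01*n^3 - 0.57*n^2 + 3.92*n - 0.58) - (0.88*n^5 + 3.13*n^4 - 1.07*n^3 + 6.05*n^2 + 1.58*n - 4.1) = 3.11*n^5 - 4.06*n^4 + 4.08*n^3 - 6.62*n^2 + 2.34*n + 3.52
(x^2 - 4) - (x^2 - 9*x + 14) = 9*x - 18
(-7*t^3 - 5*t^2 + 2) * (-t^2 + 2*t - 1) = 7*t^5 - 9*t^4 - 3*t^3 + 3*t^2 + 4*t - 2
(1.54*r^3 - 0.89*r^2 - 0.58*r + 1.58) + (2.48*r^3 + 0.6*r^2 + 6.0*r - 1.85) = 4.02*r^3 - 0.29*r^2 + 5.42*r - 0.27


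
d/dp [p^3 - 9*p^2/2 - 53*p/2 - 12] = 3*p^2 - 9*p - 53/2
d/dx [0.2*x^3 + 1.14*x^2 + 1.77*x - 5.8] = 0.6*x^2 + 2.28*x + 1.77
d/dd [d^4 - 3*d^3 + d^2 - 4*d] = 4*d^3 - 9*d^2 + 2*d - 4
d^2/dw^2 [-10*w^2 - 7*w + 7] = -20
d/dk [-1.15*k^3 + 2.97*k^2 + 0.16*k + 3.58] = -3.45*k^2 + 5.94*k + 0.16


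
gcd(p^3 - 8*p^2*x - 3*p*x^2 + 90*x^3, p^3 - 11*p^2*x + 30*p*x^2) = p^2 - 11*p*x + 30*x^2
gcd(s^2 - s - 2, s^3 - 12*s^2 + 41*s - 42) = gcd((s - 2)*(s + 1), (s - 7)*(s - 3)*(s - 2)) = s - 2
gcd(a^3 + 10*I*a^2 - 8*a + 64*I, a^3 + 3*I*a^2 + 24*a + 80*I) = a + 4*I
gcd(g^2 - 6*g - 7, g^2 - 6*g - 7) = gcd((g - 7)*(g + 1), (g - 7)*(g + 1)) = g^2 - 6*g - 7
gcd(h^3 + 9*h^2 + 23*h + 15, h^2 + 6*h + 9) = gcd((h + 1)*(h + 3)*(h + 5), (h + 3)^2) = h + 3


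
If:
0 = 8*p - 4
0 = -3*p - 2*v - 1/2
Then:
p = 1/2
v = -1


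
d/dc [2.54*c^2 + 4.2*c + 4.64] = 5.08*c + 4.2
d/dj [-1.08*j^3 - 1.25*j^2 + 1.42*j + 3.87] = -3.24*j^2 - 2.5*j + 1.42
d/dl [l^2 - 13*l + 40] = 2*l - 13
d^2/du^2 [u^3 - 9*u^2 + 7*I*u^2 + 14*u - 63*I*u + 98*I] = 6*u - 18 + 14*I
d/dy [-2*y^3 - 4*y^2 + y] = -6*y^2 - 8*y + 1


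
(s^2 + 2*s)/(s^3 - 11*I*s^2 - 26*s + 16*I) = s*(s + 2)/(s^3 - 11*I*s^2 - 26*s + 16*I)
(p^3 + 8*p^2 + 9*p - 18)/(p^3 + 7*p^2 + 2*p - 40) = (p^3 + 8*p^2 + 9*p - 18)/(p^3 + 7*p^2 + 2*p - 40)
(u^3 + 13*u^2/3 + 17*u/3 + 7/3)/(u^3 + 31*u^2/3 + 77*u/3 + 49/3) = (u + 1)/(u + 7)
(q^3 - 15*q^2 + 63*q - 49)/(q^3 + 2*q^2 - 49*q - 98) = (q^2 - 8*q + 7)/(q^2 + 9*q + 14)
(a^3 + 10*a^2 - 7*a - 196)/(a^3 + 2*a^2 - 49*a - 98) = (a^2 + 3*a - 28)/(a^2 - 5*a - 14)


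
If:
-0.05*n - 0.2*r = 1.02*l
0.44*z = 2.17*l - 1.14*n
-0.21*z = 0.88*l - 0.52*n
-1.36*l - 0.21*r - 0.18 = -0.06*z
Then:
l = -1.01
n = -1.82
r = 5.60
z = -0.27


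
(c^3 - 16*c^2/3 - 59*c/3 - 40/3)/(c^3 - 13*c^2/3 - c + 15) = (c^2 - 7*c - 8)/(c^2 - 6*c + 9)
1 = 1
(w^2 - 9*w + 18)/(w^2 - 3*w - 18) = (w - 3)/(w + 3)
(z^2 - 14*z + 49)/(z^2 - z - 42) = (z - 7)/(z + 6)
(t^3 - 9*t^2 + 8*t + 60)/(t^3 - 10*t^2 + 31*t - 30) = (t^2 - 4*t - 12)/(t^2 - 5*t + 6)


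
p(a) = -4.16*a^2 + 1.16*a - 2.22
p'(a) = 1.16 - 8.32*a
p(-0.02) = -2.24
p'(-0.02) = 1.33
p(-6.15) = -166.70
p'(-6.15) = 52.33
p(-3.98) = -72.73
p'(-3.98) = 34.27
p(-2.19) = -24.71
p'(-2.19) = 19.38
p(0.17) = -2.14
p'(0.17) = -0.25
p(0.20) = -2.15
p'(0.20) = -0.50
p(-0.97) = -7.26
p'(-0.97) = 9.23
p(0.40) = -2.42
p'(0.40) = -2.17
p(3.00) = -36.18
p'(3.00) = -23.80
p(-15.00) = -955.62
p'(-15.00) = 125.96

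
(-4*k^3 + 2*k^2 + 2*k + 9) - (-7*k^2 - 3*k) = -4*k^3 + 9*k^2 + 5*k + 9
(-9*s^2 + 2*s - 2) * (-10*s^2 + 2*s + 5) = 90*s^4 - 38*s^3 - 21*s^2 + 6*s - 10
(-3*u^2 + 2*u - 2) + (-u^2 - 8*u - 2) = -4*u^2 - 6*u - 4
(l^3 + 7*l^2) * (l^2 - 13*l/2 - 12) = l^5 + l^4/2 - 115*l^3/2 - 84*l^2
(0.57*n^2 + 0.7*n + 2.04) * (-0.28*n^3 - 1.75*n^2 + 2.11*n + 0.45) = -0.1596*n^5 - 1.1935*n^4 - 0.5935*n^3 - 1.8365*n^2 + 4.6194*n + 0.918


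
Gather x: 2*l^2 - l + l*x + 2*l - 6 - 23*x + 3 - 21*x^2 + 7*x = 2*l^2 + l - 21*x^2 + x*(l - 16) - 3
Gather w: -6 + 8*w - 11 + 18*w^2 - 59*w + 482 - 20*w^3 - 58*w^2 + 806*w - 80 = -20*w^3 - 40*w^2 + 755*w + 385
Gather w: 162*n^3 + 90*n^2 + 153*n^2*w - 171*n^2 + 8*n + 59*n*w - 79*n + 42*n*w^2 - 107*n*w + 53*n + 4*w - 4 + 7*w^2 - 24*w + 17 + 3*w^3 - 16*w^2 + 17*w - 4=162*n^3 - 81*n^2 - 18*n + 3*w^3 + w^2*(42*n - 9) + w*(153*n^2 - 48*n - 3) + 9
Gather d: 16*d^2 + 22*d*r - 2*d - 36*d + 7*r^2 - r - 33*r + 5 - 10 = 16*d^2 + d*(22*r - 38) + 7*r^2 - 34*r - 5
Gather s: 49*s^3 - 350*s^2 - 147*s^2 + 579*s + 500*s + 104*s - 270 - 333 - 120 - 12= 49*s^3 - 497*s^2 + 1183*s - 735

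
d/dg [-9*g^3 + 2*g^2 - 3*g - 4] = -27*g^2 + 4*g - 3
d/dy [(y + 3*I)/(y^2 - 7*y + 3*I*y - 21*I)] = -1/(y^2 - 14*y + 49)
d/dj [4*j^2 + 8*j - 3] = 8*j + 8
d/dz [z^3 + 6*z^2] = 3*z*(z + 4)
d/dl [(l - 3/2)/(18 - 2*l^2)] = (-l^2 + l*(2*l - 3) + 9)/(2*(l^2 - 9)^2)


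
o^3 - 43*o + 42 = (o - 6)*(o - 1)*(o + 7)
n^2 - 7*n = n*(n - 7)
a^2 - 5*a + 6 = (a - 3)*(a - 2)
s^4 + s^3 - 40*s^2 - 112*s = s*(s - 7)*(s + 4)^2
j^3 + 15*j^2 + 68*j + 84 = (j + 2)*(j + 6)*(j + 7)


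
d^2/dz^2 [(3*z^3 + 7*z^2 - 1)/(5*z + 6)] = 2*(75*z^3 + 270*z^2 + 324*z + 227)/(125*z^3 + 450*z^2 + 540*z + 216)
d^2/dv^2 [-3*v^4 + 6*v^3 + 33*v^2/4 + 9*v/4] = -36*v^2 + 36*v + 33/2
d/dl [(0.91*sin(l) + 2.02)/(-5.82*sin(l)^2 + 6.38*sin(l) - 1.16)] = (5.2962*sin(l)^2 + 23.5128*sin(l) - 13.9432)*cos(l)/(33.8724*sin(l)^4 - 74.2632*sin(l)^3 + 54.2068*sin(l)^2 - 14.8016*sin(l) + 1.3456)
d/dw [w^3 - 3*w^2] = 3*w*(w - 2)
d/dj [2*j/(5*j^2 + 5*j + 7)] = 2*(7 - 5*j^2)/(25*j^4 + 50*j^3 + 95*j^2 + 70*j + 49)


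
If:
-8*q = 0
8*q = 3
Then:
No Solution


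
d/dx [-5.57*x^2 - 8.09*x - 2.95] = -11.14*x - 8.09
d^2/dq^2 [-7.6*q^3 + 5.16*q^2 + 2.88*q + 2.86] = 10.32 - 45.6*q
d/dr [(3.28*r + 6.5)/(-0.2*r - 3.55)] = (-2.0688*r - 36.7212)/(0.2*r + 3.55)^3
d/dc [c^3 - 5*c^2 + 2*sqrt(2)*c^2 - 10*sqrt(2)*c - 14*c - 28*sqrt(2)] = 3*c^2 - 10*c + 4*sqrt(2)*c - 10*sqrt(2) - 14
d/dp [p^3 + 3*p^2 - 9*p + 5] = 3*p^2 + 6*p - 9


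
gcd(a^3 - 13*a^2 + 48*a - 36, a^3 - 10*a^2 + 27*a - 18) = a^2 - 7*a + 6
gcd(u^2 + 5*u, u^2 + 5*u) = u^2 + 5*u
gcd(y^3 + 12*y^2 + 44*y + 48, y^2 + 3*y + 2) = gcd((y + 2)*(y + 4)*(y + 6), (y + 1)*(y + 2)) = y + 2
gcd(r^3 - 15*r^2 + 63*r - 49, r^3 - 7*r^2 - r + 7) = r^2 - 8*r + 7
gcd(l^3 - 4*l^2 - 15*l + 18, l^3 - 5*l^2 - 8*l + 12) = l^2 - 7*l + 6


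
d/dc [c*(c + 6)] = 2*c + 6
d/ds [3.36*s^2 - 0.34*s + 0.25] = 6.72*s - 0.34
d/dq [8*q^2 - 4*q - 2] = 16*q - 4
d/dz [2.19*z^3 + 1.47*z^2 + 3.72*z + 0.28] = 6.57*z^2 + 2.94*z + 3.72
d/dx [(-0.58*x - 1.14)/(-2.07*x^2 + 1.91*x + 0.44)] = (-1.2006*x^2 - 4.7196*x + 1.9222)/(4.2849*x^4 - 7.9074*x^3 + 1.8265*x^2 + 1.6808*x + 0.1936)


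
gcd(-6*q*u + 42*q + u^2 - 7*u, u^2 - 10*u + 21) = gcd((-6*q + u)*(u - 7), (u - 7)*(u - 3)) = u - 7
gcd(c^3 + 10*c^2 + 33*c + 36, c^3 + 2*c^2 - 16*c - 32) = c + 4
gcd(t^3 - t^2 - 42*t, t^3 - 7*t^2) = t^2 - 7*t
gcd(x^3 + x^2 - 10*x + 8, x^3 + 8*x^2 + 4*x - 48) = x^2 + 2*x - 8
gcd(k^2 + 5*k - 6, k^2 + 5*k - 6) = k^2 + 5*k - 6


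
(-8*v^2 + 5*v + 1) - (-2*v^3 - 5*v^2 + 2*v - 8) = 2*v^3 - 3*v^2 + 3*v + 9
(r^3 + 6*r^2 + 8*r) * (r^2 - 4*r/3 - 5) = r^5 + 14*r^4/3 - 5*r^3 - 122*r^2/3 - 40*r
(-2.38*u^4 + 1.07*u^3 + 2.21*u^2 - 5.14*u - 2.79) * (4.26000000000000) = -10.1388*u^4 + 4.5582*u^3 + 9.4146*u^2 - 21.8964*u - 11.8854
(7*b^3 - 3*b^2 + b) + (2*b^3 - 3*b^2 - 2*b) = 9*b^3 - 6*b^2 - b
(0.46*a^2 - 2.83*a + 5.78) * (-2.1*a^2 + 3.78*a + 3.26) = -0.966*a^4 + 7.6818*a^3 - 21.3358*a^2 + 12.6226*a + 18.8428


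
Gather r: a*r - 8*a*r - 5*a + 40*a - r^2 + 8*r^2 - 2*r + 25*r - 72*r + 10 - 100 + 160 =35*a + 7*r^2 + r*(-7*a - 49) + 70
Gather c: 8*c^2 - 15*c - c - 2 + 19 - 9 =8*c^2 - 16*c + 8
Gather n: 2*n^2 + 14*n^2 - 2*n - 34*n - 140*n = 16*n^2 - 176*n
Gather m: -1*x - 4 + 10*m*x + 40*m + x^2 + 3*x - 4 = m*(10*x + 40) + x^2 + 2*x - 8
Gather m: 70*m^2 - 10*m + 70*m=70*m^2 + 60*m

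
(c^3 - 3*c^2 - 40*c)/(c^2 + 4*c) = (c^2 - 3*c - 40)/(c + 4)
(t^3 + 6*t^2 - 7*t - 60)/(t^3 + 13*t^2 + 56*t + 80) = (t - 3)/(t + 4)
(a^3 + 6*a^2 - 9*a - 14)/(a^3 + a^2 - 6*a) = (a^2 + 8*a + 7)/(a*(a + 3))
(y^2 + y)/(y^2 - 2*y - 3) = y/(y - 3)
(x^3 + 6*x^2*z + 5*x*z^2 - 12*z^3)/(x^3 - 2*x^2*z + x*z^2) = (x^2 + 7*x*z + 12*z^2)/(x*(x - z))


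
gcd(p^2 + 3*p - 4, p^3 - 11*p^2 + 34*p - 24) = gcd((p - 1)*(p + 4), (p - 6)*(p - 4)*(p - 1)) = p - 1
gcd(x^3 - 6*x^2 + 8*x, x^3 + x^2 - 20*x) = x^2 - 4*x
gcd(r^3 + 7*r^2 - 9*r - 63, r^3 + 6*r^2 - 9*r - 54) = r^2 - 9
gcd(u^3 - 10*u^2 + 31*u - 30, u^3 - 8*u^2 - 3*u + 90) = u - 5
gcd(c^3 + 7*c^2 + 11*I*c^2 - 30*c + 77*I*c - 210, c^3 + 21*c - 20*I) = c + 5*I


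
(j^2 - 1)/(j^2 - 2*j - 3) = (j - 1)/(j - 3)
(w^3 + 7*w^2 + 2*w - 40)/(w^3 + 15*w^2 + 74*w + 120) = (w - 2)/(w + 6)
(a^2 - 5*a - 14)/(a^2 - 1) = (a^2 - 5*a - 14)/(a^2 - 1)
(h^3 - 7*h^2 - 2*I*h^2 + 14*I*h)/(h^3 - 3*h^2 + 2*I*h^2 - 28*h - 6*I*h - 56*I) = h*(h - 2*I)/(h^2 + 2*h*(2 + I) + 8*I)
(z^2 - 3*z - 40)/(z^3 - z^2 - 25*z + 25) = (z - 8)/(z^2 - 6*z + 5)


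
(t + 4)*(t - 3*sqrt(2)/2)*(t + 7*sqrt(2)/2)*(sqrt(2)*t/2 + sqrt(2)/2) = sqrt(2)*t^4/2 + 2*t^3 + 5*sqrt(2)*t^3/2 - 13*sqrt(2)*t^2/4 + 10*t^2 - 105*sqrt(2)*t/4 + 8*t - 21*sqrt(2)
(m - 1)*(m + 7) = m^2 + 6*m - 7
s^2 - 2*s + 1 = (s - 1)^2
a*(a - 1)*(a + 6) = a^3 + 5*a^2 - 6*a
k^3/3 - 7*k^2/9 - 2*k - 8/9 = (k/3 + 1/3)*(k - 4)*(k + 2/3)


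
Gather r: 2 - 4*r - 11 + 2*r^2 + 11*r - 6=2*r^2 + 7*r - 15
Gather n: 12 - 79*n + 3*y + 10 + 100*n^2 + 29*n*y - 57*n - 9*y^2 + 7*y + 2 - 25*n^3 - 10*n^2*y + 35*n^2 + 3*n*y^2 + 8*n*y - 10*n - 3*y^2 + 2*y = -25*n^3 + n^2*(135 - 10*y) + n*(3*y^2 + 37*y - 146) - 12*y^2 + 12*y + 24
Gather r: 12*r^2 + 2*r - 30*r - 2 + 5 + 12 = 12*r^2 - 28*r + 15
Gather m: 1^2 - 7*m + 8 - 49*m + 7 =16 - 56*m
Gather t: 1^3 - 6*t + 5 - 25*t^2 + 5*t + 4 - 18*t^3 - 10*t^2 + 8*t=-18*t^3 - 35*t^2 + 7*t + 10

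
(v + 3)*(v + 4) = v^2 + 7*v + 12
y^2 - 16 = (y - 4)*(y + 4)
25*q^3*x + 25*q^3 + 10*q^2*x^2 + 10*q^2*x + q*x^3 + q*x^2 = (5*q + x)^2*(q*x + q)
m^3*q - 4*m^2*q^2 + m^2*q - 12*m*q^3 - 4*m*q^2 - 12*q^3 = (m - 6*q)*(m + 2*q)*(m*q + q)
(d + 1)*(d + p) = d^2 + d*p + d + p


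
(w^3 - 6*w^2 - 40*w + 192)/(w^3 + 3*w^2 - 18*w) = (w^2 - 12*w + 32)/(w*(w - 3))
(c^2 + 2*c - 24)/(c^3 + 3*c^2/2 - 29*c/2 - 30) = 2*(c + 6)/(2*c^2 + 11*c + 15)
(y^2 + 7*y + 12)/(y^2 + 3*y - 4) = (y + 3)/(y - 1)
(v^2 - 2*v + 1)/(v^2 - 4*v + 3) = (v - 1)/(v - 3)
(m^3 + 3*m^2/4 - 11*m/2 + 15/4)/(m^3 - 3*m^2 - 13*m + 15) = (m - 5/4)/(m - 5)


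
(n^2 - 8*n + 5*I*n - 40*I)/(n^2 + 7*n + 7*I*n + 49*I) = (n^2 + n*(-8 + 5*I) - 40*I)/(n^2 + 7*n*(1 + I) + 49*I)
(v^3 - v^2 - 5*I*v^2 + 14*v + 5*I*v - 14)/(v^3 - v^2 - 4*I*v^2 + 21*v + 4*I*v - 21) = (v + 2*I)/(v + 3*I)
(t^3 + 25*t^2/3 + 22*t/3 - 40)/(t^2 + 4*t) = t + 13/3 - 10/t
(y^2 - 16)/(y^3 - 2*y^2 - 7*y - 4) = (y + 4)/(y^2 + 2*y + 1)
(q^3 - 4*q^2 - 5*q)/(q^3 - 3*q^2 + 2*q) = (q^2 - 4*q - 5)/(q^2 - 3*q + 2)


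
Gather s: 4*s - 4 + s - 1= 5*s - 5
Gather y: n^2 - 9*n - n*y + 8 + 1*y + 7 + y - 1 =n^2 - 9*n + y*(2 - n) + 14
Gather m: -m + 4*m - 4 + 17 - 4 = 3*m + 9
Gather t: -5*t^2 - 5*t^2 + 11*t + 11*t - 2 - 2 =-10*t^2 + 22*t - 4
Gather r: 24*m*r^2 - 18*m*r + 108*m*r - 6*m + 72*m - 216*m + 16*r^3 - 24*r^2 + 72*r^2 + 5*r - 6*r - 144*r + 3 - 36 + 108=-150*m + 16*r^3 + r^2*(24*m + 48) + r*(90*m - 145) + 75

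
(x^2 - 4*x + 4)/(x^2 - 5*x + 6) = (x - 2)/(x - 3)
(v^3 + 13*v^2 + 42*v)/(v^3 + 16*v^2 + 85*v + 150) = v*(v + 7)/(v^2 + 10*v + 25)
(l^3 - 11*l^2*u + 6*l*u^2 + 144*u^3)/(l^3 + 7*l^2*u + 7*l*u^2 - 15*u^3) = (-l^2 + 14*l*u - 48*u^2)/(-l^2 - 4*l*u + 5*u^2)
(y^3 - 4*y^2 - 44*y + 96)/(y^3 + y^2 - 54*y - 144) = (y - 2)/(y + 3)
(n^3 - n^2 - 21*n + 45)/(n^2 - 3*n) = n + 2 - 15/n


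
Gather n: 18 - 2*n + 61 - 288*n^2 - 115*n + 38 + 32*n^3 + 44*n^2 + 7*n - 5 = 32*n^3 - 244*n^2 - 110*n + 112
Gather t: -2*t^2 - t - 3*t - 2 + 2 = -2*t^2 - 4*t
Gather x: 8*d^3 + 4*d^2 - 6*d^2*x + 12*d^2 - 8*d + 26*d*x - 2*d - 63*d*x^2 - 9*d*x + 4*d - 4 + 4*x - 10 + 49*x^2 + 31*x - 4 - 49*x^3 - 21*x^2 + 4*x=8*d^3 + 16*d^2 - 6*d - 49*x^3 + x^2*(28 - 63*d) + x*(-6*d^2 + 17*d + 39) - 18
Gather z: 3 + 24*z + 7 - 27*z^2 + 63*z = -27*z^2 + 87*z + 10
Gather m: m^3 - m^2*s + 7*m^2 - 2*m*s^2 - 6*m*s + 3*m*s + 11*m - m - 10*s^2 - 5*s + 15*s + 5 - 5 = m^3 + m^2*(7 - s) + m*(-2*s^2 - 3*s + 10) - 10*s^2 + 10*s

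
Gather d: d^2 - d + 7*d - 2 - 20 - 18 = d^2 + 6*d - 40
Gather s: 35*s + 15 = 35*s + 15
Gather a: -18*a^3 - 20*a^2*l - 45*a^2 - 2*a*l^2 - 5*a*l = -18*a^3 + a^2*(-20*l - 45) + a*(-2*l^2 - 5*l)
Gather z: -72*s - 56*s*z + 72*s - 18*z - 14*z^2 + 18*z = -56*s*z - 14*z^2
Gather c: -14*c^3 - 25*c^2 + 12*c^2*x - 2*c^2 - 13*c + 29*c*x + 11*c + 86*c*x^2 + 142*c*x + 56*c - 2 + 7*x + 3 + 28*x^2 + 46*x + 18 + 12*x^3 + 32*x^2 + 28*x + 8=-14*c^3 + c^2*(12*x - 27) + c*(86*x^2 + 171*x + 54) + 12*x^3 + 60*x^2 + 81*x + 27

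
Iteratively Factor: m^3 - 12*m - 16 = (m + 2)*(m^2 - 2*m - 8) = (m - 4)*(m + 2)*(m + 2)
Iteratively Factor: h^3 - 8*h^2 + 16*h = (h - 4)*(h^2 - 4*h) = h*(h - 4)*(h - 4)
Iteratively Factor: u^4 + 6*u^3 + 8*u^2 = (u)*(u^3 + 6*u^2 + 8*u) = u*(u + 4)*(u^2 + 2*u) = u^2*(u + 4)*(u + 2)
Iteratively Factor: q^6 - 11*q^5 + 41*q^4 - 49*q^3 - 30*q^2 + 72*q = (q - 3)*(q^5 - 8*q^4 + 17*q^3 + 2*q^2 - 24*q) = (q - 4)*(q - 3)*(q^4 - 4*q^3 + q^2 + 6*q) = (q - 4)*(q - 3)*(q + 1)*(q^3 - 5*q^2 + 6*q) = q*(q - 4)*(q - 3)*(q + 1)*(q^2 - 5*q + 6) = q*(q - 4)*(q - 3)^2*(q + 1)*(q - 2)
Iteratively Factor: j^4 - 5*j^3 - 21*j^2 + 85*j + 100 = (j + 4)*(j^3 - 9*j^2 + 15*j + 25) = (j + 1)*(j + 4)*(j^2 - 10*j + 25) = (j - 5)*(j + 1)*(j + 4)*(j - 5)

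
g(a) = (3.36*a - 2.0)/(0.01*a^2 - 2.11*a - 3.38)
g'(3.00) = -0.17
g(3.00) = -0.84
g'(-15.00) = -0.03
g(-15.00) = -1.72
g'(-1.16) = -18.55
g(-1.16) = 6.42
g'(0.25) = -1.02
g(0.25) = 0.30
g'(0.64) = -0.70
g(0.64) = -0.03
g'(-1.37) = -70.89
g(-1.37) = 14.03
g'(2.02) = -0.27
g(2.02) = -0.63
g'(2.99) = -0.17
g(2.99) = -0.84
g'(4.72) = -0.09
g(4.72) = -1.06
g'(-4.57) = -0.39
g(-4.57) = -2.68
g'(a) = (2.11 - 0.02*a)*(3.36*a - 2.0)/(0.01*a^2 - 2.11*a - 3.38)^2 + 3.36/(0.01*a^2 - 2.11*a - 3.38) = (-0.0336*a^2 + 0.04*a - 15.5768)/(0.0001*a^4 - 0.0422*a^3 + 4.3845*a^2 + 14.2636*a + 11.4244)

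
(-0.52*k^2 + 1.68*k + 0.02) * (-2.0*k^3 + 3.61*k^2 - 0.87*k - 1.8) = 1.04*k^5 - 5.2372*k^4 + 6.4772*k^3 - 0.4534*k^2 - 3.0414*k - 0.036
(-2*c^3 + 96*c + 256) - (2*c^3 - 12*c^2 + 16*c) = -4*c^3 + 12*c^2 + 80*c + 256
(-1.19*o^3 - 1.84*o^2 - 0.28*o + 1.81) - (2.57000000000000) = -1.19*o^3 - 1.84*o^2 - 0.28*o - 0.76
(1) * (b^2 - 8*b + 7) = b^2 - 8*b + 7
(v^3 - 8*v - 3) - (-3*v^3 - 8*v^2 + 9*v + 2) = 4*v^3 + 8*v^2 - 17*v - 5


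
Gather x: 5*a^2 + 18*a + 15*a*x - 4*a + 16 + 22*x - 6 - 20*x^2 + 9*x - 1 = 5*a^2 + 14*a - 20*x^2 + x*(15*a + 31) + 9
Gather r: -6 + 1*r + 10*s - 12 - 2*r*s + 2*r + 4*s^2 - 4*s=r*(3 - 2*s) + 4*s^2 + 6*s - 18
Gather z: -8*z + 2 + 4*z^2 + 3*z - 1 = 4*z^2 - 5*z + 1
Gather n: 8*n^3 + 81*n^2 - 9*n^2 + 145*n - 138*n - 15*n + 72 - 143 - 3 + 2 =8*n^3 + 72*n^2 - 8*n - 72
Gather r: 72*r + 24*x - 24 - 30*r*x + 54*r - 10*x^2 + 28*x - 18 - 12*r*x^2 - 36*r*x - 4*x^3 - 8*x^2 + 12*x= r*(-12*x^2 - 66*x + 126) - 4*x^3 - 18*x^2 + 64*x - 42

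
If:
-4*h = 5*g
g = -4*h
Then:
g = 0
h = 0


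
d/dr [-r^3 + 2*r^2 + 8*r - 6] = -3*r^2 + 4*r + 8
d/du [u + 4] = 1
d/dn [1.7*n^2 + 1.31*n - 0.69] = 3.4*n + 1.31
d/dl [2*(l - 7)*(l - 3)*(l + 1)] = 6*l^2 - 36*l + 22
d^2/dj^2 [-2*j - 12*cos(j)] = 12*cos(j)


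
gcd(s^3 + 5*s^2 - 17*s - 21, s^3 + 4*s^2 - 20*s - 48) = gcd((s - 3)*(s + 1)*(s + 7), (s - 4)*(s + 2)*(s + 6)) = 1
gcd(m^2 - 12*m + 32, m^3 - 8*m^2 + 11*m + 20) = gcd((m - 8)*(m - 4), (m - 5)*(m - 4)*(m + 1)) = m - 4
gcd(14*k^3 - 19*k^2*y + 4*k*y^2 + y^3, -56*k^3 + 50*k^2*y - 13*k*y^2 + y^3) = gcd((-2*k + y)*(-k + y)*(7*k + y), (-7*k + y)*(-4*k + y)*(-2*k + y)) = -2*k + y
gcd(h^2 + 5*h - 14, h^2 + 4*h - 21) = h + 7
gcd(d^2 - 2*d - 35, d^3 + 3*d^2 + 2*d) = 1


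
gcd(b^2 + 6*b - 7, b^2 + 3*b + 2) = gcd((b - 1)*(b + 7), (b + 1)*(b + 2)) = 1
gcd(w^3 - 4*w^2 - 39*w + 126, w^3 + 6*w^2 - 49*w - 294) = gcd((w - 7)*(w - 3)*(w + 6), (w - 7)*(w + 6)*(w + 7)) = w^2 - w - 42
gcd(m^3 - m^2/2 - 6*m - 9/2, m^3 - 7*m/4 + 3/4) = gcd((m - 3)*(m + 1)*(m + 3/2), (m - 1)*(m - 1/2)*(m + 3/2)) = m + 3/2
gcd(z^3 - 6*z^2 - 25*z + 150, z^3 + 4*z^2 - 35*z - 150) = z^2 - z - 30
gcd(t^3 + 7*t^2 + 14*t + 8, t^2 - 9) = 1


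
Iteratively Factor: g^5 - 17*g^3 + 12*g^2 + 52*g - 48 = (g - 2)*(g^4 + 2*g^3 - 13*g^2 - 14*g + 24) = (g - 2)*(g - 1)*(g^3 + 3*g^2 - 10*g - 24) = (g - 2)*(g - 1)*(g + 2)*(g^2 + g - 12) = (g - 3)*(g - 2)*(g - 1)*(g + 2)*(g + 4)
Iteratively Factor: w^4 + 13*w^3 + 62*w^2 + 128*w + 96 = (w + 3)*(w^3 + 10*w^2 + 32*w + 32) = (w + 3)*(w + 4)*(w^2 + 6*w + 8) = (w + 3)*(w + 4)^2*(w + 2)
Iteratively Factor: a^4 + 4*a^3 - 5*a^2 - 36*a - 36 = (a + 2)*(a^3 + 2*a^2 - 9*a - 18) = (a - 3)*(a + 2)*(a^2 + 5*a + 6) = (a - 3)*(a + 2)*(a + 3)*(a + 2)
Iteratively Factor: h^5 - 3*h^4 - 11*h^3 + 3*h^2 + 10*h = (h)*(h^4 - 3*h^3 - 11*h^2 + 3*h + 10) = h*(h + 2)*(h^3 - 5*h^2 - h + 5) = h*(h - 5)*(h + 2)*(h^2 - 1) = h*(h - 5)*(h + 1)*(h + 2)*(h - 1)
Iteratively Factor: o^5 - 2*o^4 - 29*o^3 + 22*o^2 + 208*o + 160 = (o - 5)*(o^4 + 3*o^3 - 14*o^2 - 48*o - 32) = (o - 5)*(o + 4)*(o^3 - o^2 - 10*o - 8) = (o - 5)*(o - 4)*(o + 4)*(o^2 + 3*o + 2) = (o - 5)*(o - 4)*(o + 2)*(o + 4)*(o + 1)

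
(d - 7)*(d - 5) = d^2 - 12*d + 35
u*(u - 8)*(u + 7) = u^3 - u^2 - 56*u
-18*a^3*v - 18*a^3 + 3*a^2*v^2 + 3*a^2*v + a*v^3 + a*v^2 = (-3*a + v)*(6*a + v)*(a*v + a)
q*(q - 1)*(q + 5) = q^3 + 4*q^2 - 5*q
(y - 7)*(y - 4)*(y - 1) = y^3 - 12*y^2 + 39*y - 28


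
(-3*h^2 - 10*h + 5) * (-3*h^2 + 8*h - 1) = 9*h^4 + 6*h^3 - 92*h^2 + 50*h - 5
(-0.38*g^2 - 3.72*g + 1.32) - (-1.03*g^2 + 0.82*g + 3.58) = 0.65*g^2 - 4.54*g - 2.26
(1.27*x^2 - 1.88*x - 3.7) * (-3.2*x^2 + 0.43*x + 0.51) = -4.064*x^4 + 6.5621*x^3 + 11.6793*x^2 - 2.5498*x - 1.887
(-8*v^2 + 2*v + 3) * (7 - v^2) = 8*v^4 - 2*v^3 - 59*v^2 + 14*v + 21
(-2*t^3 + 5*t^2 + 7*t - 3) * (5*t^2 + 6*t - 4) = -10*t^5 + 13*t^4 + 73*t^3 + 7*t^2 - 46*t + 12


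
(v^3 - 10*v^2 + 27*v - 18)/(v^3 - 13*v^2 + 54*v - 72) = (v - 1)/(v - 4)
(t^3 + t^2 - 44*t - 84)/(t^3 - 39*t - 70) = (t + 6)/(t + 5)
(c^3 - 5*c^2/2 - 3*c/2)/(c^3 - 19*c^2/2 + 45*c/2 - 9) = c*(2*c + 1)/(2*c^2 - 13*c + 6)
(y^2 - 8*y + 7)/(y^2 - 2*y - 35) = (y - 1)/(y + 5)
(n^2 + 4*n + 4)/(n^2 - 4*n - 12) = (n + 2)/(n - 6)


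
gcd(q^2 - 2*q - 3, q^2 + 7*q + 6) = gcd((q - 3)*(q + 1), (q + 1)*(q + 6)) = q + 1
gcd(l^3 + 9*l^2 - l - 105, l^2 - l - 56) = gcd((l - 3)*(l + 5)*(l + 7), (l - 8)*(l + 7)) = l + 7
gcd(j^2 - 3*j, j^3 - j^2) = j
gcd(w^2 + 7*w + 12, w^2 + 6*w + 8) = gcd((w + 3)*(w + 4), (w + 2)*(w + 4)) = w + 4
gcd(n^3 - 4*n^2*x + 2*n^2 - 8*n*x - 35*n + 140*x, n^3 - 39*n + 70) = n^2 + 2*n - 35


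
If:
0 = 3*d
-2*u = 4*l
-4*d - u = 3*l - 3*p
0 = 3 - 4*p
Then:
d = 0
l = 9/4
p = 3/4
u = -9/2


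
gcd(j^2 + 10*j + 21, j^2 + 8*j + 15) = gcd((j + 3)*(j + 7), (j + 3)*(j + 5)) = j + 3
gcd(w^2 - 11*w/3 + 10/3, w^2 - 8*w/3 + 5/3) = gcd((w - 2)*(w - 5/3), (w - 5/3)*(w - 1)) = w - 5/3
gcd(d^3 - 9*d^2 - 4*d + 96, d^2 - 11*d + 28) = d - 4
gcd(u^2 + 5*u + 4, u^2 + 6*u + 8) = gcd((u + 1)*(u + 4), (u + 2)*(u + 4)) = u + 4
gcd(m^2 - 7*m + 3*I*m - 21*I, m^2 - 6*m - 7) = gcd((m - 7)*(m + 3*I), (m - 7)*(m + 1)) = m - 7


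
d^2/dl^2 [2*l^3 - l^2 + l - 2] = 12*l - 2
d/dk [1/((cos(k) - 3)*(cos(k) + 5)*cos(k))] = (3*sin(k) - 15*sin(k)/cos(k)^2 + 4*tan(k))/((cos(k) - 3)^2*(cos(k) + 5)^2)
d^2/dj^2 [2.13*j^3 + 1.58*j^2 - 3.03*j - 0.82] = 12.78*j + 3.16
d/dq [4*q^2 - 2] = 8*q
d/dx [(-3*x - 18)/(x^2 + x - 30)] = 3/(x^2 - 10*x + 25)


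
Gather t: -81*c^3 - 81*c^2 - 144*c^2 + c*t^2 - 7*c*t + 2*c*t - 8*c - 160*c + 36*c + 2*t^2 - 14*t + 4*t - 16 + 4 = -81*c^3 - 225*c^2 - 132*c + t^2*(c + 2) + t*(-5*c - 10) - 12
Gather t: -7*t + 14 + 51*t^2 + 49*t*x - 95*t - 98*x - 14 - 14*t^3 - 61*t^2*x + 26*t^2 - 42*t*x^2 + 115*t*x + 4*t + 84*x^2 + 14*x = -14*t^3 + t^2*(77 - 61*x) + t*(-42*x^2 + 164*x - 98) + 84*x^2 - 84*x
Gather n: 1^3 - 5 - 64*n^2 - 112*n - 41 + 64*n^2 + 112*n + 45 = 0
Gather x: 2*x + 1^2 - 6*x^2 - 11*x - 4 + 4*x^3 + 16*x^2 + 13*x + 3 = 4*x^3 + 10*x^2 + 4*x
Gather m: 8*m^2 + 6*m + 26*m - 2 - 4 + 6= 8*m^2 + 32*m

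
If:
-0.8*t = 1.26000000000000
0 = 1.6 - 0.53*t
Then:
No Solution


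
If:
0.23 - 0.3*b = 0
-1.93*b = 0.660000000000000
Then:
No Solution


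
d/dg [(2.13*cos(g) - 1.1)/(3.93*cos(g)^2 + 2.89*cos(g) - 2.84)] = (8.3709*cos(g)^2 - 8.646*cos(g) + 2.8702)*sin(g)/(15.4449*cos(g)^4 + 22.7154*cos(g)^3 - 13.9703*cos(g)^2 - 16.4152*cos(g) + 8.0656)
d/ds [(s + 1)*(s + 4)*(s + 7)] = 3*s^2 + 24*s + 39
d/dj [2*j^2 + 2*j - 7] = 4*j + 2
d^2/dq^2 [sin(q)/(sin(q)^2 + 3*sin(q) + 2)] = -((cos(q)^2 - 1)^2 + 4*sin(q)*cos(q)^2 + 10*cos(q)^2 + 2)/((sin(q) + 1)^2*(sin(q) + 2)^3)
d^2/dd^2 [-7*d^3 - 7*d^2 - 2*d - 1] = -42*d - 14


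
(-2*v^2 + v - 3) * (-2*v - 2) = 4*v^3 + 2*v^2 + 4*v + 6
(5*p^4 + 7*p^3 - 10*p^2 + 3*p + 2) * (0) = 0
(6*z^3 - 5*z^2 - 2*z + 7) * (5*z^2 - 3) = 30*z^5 - 25*z^4 - 28*z^3 + 50*z^2 + 6*z - 21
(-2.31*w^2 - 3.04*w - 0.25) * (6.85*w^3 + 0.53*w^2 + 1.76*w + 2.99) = -15.8235*w^5 - 22.0483*w^4 - 7.3893*w^3 - 12.3898*w^2 - 9.5296*w - 0.7475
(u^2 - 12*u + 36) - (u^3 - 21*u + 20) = -u^3 + u^2 + 9*u + 16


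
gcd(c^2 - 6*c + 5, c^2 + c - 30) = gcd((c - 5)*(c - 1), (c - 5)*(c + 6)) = c - 5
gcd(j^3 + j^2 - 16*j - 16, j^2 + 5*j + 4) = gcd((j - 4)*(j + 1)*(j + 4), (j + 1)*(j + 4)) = j^2 + 5*j + 4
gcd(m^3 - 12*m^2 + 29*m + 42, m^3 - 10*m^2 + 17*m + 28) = m^2 - 6*m - 7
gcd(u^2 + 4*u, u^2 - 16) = u + 4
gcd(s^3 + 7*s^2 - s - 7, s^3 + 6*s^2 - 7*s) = s^2 + 6*s - 7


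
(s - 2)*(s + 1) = s^2 - s - 2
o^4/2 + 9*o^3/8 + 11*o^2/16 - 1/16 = (o/2 + 1/4)*(o - 1/4)*(o + 1)^2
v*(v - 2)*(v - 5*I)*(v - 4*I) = v^4 - 2*v^3 - 9*I*v^3 - 20*v^2 + 18*I*v^2 + 40*v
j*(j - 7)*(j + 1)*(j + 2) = j^4 - 4*j^3 - 19*j^2 - 14*j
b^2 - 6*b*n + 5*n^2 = (b - 5*n)*(b - n)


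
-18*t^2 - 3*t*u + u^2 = (-6*t + u)*(3*t + u)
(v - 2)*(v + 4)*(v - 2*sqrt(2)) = v^3 - 2*sqrt(2)*v^2 + 2*v^2 - 8*v - 4*sqrt(2)*v + 16*sqrt(2)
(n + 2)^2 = n^2 + 4*n + 4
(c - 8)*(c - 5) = c^2 - 13*c + 40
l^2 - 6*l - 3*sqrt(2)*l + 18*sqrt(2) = (l - 6)*(l - 3*sqrt(2))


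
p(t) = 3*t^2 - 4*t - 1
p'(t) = 6*t - 4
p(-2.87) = 35.19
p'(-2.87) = -21.22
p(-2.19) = 22.15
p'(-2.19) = -17.14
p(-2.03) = 19.48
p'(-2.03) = -16.18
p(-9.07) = 282.07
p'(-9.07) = -58.42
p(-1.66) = 13.91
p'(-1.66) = -13.96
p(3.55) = 22.61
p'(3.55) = 17.30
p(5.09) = 56.36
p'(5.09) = 26.54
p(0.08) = -1.30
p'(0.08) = -3.52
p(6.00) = 83.00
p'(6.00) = 32.00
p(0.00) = -1.00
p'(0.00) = -4.00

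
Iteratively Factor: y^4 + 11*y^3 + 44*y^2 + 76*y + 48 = (y + 2)*(y^3 + 9*y^2 + 26*y + 24) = (y + 2)^2*(y^2 + 7*y + 12) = (y + 2)^2*(y + 4)*(y + 3)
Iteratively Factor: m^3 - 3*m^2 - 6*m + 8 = (m - 1)*(m^2 - 2*m - 8) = (m - 1)*(m + 2)*(m - 4)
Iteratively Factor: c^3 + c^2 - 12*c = (c + 4)*(c^2 - 3*c) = c*(c + 4)*(c - 3)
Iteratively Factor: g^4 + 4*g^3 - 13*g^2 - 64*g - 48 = (g + 3)*(g^3 + g^2 - 16*g - 16) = (g + 1)*(g + 3)*(g^2 - 16) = (g + 1)*(g + 3)*(g + 4)*(g - 4)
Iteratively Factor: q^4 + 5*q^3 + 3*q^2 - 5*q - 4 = (q + 4)*(q^3 + q^2 - q - 1) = (q - 1)*(q + 4)*(q^2 + 2*q + 1) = (q - 1)*(q + 1)*(q + 4)*(q + 1)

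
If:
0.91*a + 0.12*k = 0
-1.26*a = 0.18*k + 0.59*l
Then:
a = 5.61904761904762*l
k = -42.6111111111111*l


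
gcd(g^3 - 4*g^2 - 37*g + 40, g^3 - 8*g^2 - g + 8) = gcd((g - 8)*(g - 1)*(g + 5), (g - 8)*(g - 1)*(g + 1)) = g^2 - 9*g + 8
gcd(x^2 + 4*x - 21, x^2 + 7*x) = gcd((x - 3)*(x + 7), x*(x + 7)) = x + 7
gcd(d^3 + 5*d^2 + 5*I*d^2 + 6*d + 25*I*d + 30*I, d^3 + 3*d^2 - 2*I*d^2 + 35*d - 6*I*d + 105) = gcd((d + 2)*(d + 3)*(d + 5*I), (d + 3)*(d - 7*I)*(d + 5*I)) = d^2 + d*(3 + 5*I) + 15*I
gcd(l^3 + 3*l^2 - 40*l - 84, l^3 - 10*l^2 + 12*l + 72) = l^2 - 4*l - 12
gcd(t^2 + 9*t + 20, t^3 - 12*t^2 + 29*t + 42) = 1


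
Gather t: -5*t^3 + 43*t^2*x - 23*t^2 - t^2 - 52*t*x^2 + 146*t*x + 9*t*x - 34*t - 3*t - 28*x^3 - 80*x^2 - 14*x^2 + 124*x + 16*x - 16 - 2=-5*t^3 + t^2*(43*x - 24) + t*(-52*x^2 + 155*x - 37) - 28*x^3 - 94*x^2 + 140*x - 18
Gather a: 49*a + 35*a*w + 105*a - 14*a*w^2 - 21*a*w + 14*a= a*(-14*w^2 + 14*w + 168)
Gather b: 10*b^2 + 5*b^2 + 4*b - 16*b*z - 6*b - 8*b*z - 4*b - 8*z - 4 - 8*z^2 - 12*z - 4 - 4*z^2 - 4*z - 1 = 15*b^2 + b*(-24*z - 6) - 12*z^2 - 24*z - 9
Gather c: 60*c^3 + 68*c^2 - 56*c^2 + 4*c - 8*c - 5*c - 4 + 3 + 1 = 60*c^3 + 12*c^2 - 9*c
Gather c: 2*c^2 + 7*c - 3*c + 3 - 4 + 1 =2*c^2 + 4*c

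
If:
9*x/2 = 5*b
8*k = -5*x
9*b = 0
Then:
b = 0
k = 0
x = 0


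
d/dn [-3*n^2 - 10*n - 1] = -6*n - 10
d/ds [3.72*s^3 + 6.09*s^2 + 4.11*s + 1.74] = 11.16*s^2 + 12.18*s + 4.11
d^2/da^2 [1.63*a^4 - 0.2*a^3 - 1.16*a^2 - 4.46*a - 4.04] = 19.56*a^2 - 1.2*a - 2.32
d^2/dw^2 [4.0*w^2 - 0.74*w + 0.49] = 8.00000000000000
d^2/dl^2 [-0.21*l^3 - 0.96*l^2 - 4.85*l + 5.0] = -1.26*l - 1.92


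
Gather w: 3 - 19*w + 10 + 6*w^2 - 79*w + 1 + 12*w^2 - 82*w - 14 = 18*w^2 - 180*w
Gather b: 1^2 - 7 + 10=4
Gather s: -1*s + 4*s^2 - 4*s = 4*s^2 - 5*s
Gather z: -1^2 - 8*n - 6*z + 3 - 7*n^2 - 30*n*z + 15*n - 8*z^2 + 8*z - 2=-7*n^2 + 7*n - 8*z^2 + z*(2 - 30*n)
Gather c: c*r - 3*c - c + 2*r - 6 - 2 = c*(r - 4) + 2*r - 8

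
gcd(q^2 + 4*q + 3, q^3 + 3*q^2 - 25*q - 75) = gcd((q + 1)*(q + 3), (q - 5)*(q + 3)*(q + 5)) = q + 3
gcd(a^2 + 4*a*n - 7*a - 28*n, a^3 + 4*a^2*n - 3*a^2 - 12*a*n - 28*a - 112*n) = a^2 + 4*a*n - 7*a - 28*n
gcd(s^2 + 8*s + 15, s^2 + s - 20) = s + 5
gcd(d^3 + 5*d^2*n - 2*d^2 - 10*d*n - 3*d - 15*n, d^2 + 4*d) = 1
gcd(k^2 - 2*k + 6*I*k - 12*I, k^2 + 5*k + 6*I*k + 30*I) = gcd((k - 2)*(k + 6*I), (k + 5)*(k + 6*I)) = k + 6*I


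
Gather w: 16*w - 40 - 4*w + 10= 12*w - 30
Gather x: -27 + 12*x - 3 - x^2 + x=-x^2 + 13*x - 30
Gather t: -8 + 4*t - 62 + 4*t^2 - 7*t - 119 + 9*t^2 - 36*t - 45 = 13*t^2 - 39*t - 234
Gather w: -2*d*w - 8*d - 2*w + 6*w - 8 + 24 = -8*d + w*(4 - 2*d) + 16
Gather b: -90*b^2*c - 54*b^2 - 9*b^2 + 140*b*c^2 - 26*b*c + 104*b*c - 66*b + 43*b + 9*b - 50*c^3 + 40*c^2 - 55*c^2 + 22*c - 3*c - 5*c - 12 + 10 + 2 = b^2*(-90*c - 63) + b*(140*c^2 + 78*c - 14) - 50*c^3 - 15*c^2 + 14*c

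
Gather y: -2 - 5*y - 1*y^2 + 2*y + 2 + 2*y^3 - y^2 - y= 2*y^3 - 2*y^2 - 4*y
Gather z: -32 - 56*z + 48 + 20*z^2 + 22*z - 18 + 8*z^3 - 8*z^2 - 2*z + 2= 8*z^3 + 12*z^2 - 36*z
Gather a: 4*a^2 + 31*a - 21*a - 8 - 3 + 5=4*a^2 + 10*a - 6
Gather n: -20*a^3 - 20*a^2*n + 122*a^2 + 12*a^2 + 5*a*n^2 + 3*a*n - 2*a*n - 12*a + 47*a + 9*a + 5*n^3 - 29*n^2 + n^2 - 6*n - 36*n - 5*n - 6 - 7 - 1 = -20*a^3 + 134*a^2 + 44*a + 5*n^3 + n^2*(5*a - 28) + n*(-20*a^2 + a - 47) - 14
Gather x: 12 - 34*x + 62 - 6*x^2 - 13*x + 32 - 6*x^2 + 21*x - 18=-12*x^2 - 26*x + 88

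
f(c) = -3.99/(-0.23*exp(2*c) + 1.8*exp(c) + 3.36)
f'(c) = -3.99*(0.46*exp(2*c) - 1.8*exp(c))/(-0.23*exp(2*c) + 1.8*exp(c) + 3.36)^2 = (7.182 - 1.8354*exp(c))*exp(c)/(-0.23*exp(2*c) + 1.8*exp(c) + 3.36)^2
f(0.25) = -0.75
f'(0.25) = 0.22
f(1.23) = -0.58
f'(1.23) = 0.07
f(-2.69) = -1.15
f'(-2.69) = 0.04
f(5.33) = 0.00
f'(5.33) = -0.00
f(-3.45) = -1.17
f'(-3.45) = 0.02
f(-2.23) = -1.12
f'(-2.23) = 0.06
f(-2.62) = -1.14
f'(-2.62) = 0.04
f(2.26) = 7.78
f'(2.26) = -379.51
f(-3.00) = -1.16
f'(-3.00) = 0.03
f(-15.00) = -1.19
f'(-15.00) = 0.00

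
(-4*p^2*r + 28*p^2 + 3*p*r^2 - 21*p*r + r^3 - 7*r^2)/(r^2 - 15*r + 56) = (-4*p^2 + 3*p*r + r^2)/(r - 8)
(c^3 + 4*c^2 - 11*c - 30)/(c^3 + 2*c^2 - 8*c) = (c^3 + 4*c^2 - 11*c - 30)/(c*(c^2 + 2*c - 8))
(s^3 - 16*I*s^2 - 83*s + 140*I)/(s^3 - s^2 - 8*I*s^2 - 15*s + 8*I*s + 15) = (s^2 - 11*I*s - 28)/(s^2 - s*(1 + 3*I) + 3*I)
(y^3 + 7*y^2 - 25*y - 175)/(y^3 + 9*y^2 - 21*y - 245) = (y + 5)/(y + 7)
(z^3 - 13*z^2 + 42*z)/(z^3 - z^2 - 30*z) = (z - 7)/(z + 5)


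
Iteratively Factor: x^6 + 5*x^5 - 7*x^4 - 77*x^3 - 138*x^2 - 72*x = (x + 2)*(x^5 + 3*x^4 - 13*x^3 - 51*x^2 - 36*x) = (x + 1)*(x + 2)*(x^4 + 2*x^3 - 15*x^2 - 36*x) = (x - 4)*(x + 1)*(x + 2)*(x^3 + 6*x^2 + 9*x) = x*(x - 4)*(x + 1)*(x + 2)*(x^2 + 6*x + 9) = x*(x - 4)*(x + 1)*(x + 2)*(x + 3)*(x + 3)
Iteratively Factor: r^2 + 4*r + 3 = (r + 3)*(r + 1)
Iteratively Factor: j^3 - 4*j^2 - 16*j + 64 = (j + 4)*(j^2 - 8*j + 16) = (j - 4)*(j + 4)*(j - 4)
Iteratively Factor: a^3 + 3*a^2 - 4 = (a + 2)*(a^2 + a - 2) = (a - 1)*(a + 2)*(a + 2)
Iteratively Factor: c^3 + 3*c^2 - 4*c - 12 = (c + 2)*(c^2 + c - 6) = (c - 2)*(c + 2)*(c + 3)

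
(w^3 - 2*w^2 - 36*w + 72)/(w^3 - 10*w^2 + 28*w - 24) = (w + 6)/(w - 2)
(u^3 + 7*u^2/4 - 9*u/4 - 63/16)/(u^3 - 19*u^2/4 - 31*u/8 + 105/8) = (u + 3/2)/(u - 5)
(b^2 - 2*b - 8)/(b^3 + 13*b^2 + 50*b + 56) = (b - 4)/(b^2 + 11*b + 28)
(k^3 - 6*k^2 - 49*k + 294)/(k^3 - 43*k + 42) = (k - 7)/(k - 1)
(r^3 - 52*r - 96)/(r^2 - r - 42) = (r^2 - 6*r - 16)/(r - 7)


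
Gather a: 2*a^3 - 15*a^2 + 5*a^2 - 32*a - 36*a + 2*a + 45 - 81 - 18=2*a^3 - 10*a^2 - 66*a - 54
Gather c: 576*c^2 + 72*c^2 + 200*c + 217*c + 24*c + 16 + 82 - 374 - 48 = 648*c^2 + 441*c - 324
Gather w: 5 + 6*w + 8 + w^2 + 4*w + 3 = w^2 + 10*w + 16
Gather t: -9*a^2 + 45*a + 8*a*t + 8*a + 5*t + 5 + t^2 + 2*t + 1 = -9*a^2 + 53*a + t^2 + t*(8*a + 7) + 6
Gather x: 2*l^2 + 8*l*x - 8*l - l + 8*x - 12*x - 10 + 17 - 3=2*l^2 - 9*l + x*(8*l - 4) + 4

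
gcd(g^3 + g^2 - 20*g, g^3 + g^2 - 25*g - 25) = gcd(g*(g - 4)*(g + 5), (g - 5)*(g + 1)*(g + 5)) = g + 5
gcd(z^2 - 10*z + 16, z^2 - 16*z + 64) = z - 8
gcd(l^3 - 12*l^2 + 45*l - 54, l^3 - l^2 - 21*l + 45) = l^2 - 6*l + 9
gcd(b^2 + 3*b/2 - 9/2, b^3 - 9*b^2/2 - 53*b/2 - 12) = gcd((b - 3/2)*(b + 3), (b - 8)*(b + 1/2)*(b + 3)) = b + 3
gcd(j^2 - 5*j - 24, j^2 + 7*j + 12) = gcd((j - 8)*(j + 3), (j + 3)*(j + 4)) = j + 3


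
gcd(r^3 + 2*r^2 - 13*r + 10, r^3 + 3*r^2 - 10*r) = r^2 + 3*r - 10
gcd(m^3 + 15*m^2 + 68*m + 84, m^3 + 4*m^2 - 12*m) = m + 6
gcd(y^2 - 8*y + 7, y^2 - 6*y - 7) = y - 7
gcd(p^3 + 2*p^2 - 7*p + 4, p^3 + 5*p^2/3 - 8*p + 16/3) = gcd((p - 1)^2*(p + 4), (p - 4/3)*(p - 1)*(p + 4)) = p^2 + 3*p - 4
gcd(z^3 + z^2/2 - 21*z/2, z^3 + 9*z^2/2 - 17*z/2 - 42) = z^2 + z/2 - 21/2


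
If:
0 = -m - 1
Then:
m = -1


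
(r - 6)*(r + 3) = r^2 - 3*r - 18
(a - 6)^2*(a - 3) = a^3 - 15*a^2 + 72*a - 108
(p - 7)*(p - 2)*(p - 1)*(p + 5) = p^4 - 5*p^3 - 27*p^2 + 101*p - 70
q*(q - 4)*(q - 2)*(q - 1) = q^4 - 7*q^3 + 14*q^2 - 8*q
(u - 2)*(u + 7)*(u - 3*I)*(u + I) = u^4 + 5*u^3 - 2*I*u^3 - 11*u^2 - 10*I*u^2 + 15*u + 28*I*u - 42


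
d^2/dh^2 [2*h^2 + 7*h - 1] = 4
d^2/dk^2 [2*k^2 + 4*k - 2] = 4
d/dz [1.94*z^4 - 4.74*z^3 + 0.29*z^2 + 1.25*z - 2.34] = 7.76*z^3 - 14.22*z^2 + 0.58*z + 1.25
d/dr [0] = 0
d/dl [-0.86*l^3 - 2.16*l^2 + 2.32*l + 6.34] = -2.58*l^2 - 4.32*l + 2.32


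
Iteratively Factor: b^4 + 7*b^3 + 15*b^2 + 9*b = (b + 1)*(b^3 + 6*b^2 + 9*b) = (b + 1)*(b + 3)*(b^2 + 3*b) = b*(b + 1)*(b + 3)*(b + 3)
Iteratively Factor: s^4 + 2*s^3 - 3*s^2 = (s)*(s^3 + 2*s^2 - 3*s) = s^2*(s^2 + 2*s - 3) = s^2*(s - 1)*(s + 3)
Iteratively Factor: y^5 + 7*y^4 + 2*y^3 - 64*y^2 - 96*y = (y + 4)*(y^4 + 3*y^3 - 10*y^2 - 24*y) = (y - 3)*(y + 4)*(y^3 + 6*y^2 + 8*y) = y*(y - 3)*(y + 4)*(y^2 + 6*y + 8) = y*(y - 3)*(y + 2)*(y + 4)*(y + 4)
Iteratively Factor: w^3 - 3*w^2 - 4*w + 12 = (w - 3)*(w^2 - 4) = (w - 3)*(w + 2)*(w - 2)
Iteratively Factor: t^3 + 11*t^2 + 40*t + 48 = (t + 3)*(t^2 + 8*t + 16) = (t + 3)*(t + 4)*(t + 4)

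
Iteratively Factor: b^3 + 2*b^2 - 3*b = (b)*(b^2 + 2*b - 3) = b*(b + 3)*(b - 1)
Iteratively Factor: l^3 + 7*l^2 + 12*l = (l + 3)*(l^2 + 4*l) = (l + 3)*(l + 4)*(l)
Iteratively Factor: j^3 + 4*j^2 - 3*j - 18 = (j + 3)*(j^2 + j - 6) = (j - 2)*(j + 3)*(j + 3)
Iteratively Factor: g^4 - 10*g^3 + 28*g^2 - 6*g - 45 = (g - 3)*(g^3 - 7*g^2 + 7*g + 15) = (g - 5)*(g - 3)*(g^2 - 2*g - 3) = (g - 5)*(g - 3)^2*(g + 1)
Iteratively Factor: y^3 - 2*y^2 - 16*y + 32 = (y - 2)*(y^2 - 16) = (y - 4)*(y - 2)*(y + 4)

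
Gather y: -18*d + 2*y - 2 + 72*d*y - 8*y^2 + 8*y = -18*d - 8*y^2 + y*(72*d + 10) - 2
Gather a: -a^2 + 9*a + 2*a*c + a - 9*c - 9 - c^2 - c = -a^2 + a*(2*c + 10) - c^2 - 10*c - 9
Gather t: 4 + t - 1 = t + 3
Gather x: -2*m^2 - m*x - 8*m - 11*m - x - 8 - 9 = -2*m^2 - 19*m + x*(-m - 1) - 17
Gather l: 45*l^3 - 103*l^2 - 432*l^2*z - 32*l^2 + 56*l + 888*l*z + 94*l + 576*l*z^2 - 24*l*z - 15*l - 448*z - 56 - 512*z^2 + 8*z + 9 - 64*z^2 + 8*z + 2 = 45*l^3 + l^2*(-432*z - 135) + l*(576*z^2 + 864*z + 135) - 576*z^2 - 432*z - 45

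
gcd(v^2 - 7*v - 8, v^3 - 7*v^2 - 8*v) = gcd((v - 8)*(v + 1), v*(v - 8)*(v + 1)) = v^2 - 7*v - 8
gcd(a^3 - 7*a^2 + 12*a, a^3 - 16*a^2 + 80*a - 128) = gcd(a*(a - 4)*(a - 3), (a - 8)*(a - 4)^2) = a - 4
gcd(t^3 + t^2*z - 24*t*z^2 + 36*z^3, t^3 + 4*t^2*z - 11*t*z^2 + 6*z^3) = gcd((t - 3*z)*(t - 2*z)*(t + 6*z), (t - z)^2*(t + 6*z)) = t + 6*z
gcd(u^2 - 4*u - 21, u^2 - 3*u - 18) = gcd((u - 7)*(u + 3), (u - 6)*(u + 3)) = u + 3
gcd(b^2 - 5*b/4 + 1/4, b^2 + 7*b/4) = 1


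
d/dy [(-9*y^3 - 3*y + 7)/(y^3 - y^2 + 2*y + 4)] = (9*y^4 - 30*y^3 - 132*y^2 + 14*y - 26)/(y^6 - 2*y^5 + 5*y^4 + 4*y^3 - 4*y^2 + 16*y + 16)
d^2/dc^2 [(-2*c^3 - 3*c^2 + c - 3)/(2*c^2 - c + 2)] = 2*(4*c^3 + 12*c^2 - 18*c - 1)/(8*c^6 - 12*c^5 + 30*c^4 - 25*c^3 + 30*c^2 - 12*c + 8)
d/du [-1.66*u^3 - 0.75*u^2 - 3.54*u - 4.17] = -4.98*u^2 - 1.5*u - 3.54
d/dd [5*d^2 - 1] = 10*d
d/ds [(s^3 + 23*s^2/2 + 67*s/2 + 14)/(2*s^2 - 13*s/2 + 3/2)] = (8*s^4 - 52*s^3 - 549*s^2 - 86*s + 565)/(16*s^4 - 104*s^3 + 193*s^2 - 78*s + 9)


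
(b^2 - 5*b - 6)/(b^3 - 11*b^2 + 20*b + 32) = (b - 6)/(b^2 - 12*b + 32)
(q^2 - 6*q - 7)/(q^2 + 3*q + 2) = (q - 7)/(q + 2)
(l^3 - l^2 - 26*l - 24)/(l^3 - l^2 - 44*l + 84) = (l^2 + 5*l + 4)/(l^2 + 5*l - 14)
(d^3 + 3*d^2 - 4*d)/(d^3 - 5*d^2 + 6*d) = (d^2 + 3*d - 4)/(d^2 - 5*d + 6)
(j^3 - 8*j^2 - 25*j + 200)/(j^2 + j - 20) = (j^2 - 13*j + 40)/(j - 4)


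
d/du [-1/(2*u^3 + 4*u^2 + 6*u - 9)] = 2*(3*u^2 + 4*u + 3)/(2*u^3 + 4*u^2 + 6*u - 9)^2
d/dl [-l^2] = -2*l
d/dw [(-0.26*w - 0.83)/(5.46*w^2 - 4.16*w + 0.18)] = (1.4196*w^2 + 9.0636*w - 3.4996)/(29.8116*w^4 - 45.4272*w^3 + 19.2712*w^2 - 1.4976*w + 0.0324)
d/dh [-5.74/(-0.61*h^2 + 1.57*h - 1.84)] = (9.0118 - 7.0028*h)/(0.61*h^2 - 1.57*h + 1.84)^2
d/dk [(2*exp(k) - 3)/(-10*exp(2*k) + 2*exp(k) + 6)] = (10*exp(2*k) - 30*exp(k) + 9)*exp(k)/(2*(25*exp(4*k) - 10*exp(3*k) - 29*exp(2*k) + 6*exp(k) + 9))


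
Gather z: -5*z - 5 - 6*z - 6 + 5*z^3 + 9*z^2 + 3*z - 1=5*z^3 + 9*z^2 - 8*z - 12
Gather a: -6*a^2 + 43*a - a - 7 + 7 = -6*a^2 + 42*a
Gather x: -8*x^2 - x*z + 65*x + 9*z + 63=-8*x^2 + x*(65 - z) + 9*z + 63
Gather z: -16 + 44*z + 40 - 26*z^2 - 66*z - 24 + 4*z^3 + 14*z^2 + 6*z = 4*z^3 - 12*z^2 - 16*z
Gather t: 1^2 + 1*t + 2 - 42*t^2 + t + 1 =-42*t^2 + 2*t + 4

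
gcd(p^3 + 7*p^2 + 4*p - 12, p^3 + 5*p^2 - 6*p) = p^2 + 5*p - 6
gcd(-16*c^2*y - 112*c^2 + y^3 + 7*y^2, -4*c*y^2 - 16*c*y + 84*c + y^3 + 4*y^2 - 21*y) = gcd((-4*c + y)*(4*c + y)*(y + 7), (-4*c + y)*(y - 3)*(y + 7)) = -4*c*y - 28*c + y^2 + 7*y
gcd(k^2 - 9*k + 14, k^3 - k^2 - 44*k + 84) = k - 2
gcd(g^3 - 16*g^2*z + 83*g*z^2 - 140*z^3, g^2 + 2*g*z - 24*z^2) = -g + 4*z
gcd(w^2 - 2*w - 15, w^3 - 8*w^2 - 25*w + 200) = w - 5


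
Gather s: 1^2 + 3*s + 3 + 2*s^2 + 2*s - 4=2*s^2 + 5*s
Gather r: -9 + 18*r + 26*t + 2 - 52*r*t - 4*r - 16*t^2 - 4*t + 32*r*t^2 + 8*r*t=r*(32*t^2 - 44*t + 14) - 16*t^2 + 22*t - 7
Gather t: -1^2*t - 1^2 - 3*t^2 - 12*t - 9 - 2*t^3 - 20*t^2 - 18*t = -2*t^3 - 23*t^2 - 31*t - 10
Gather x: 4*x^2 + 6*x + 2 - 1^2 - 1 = 4*x^2 + 6*x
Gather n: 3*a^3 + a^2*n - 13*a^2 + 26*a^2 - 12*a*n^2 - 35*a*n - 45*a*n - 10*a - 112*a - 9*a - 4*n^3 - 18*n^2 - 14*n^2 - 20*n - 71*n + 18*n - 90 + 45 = 3*a^3 + 13*a^2 - 131*a - 4*n^3 + n^2*(-12*a - 32) + n*(a^2 - 80*a - 73) - 45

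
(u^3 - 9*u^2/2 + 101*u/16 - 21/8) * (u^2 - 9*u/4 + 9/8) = u^5 - 27*u^4/4 + 281*u^3/16 - 1401*u^2/64 + 1665*u/128 - 189/64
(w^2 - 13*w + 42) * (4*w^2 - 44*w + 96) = 4*w^4 - 96*w^3 + 836*w^2 - 3096*w + 4032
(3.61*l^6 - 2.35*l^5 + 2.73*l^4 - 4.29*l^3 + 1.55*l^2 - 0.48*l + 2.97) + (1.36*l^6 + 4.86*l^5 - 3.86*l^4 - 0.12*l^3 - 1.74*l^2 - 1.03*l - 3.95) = 4.97*l^6 + 2.51*l^5 - 1.13*l^4 - 4.41*l^3 - 0.19*l^2 - 1.51*l - 0.98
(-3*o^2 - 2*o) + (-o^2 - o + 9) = -4*o^2 - 3*o + 9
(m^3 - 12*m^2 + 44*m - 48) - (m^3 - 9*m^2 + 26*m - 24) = -3*m^2 + 18*m - 24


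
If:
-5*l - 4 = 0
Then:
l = -4/5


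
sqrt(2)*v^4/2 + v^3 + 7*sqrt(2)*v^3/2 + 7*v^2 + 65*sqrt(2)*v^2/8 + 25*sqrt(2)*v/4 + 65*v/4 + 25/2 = (v + 5/2)^2*(v + sqrt(2))*(sqrt(2)*v/2 + sqrt(2))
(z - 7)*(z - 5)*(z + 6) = z^3 - 6*z^2 - 37*z + 210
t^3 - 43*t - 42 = (t - 7)*(t + 1)*(t + 6)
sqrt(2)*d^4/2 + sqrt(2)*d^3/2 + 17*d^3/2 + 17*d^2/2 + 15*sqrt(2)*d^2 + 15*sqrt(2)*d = d*(d + 5*sqrt(2)/2)*(d + 6*sqrt(2))*(sqrt(2)*d/2 + sqrt(2)/2)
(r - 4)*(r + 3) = r^2 - r - 12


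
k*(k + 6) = k^2 + 6*k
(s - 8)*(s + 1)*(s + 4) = s^3 - 3*s^2 - 36*s - 32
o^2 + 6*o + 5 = (o + 1)*(o + 5)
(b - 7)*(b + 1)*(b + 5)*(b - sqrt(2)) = b^4 - sqrt(2)*b^3 - b^3 - 37*b^2 + sqrt(2)*b^2 - 35*b + 37*sqrt(2)*b + 35*sqrt(2)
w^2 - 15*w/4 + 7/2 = (w - 2)*(w - 7/4)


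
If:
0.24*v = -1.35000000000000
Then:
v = -5.62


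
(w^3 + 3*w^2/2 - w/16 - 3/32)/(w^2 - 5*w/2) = (32*w^3 + 48*w^2 - 2*w - 3)/(16*w*(2*w - 5))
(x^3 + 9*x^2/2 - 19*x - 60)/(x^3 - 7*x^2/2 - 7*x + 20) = (x + 6)/(x - 2)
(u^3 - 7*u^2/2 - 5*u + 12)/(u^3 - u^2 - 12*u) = (u^2 + u/2 - 3)/(u*(u + 3))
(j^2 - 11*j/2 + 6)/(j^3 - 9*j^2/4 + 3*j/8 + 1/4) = 4*(2*j^2 - 11*j + 12)/(8*j^3 - 18*j^2 + 3*j + 2)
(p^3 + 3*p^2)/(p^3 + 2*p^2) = (p + 3)/(p + 2)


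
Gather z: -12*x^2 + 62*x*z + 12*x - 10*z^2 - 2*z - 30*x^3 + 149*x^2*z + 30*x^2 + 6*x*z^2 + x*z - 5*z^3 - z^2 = -30*x^3 + 18*x^2 + 12*x - 5*z^3 + z^2*(6*x - 11) + z*(149*x^2 + 63*x - 2)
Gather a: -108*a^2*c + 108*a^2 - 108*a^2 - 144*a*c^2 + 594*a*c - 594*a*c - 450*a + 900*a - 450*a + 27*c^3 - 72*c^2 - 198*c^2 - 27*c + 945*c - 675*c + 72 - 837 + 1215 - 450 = -108*a^2*c - 144*a*c^2 + 27*c^3 - 270*c^2 + 243*c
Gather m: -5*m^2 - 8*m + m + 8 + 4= -5*m^2 - 7*m + 12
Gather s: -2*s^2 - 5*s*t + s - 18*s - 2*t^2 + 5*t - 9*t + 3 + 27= -2*s^2 + s*(-5*t - 17) - 2*t^2 - 4*t + 30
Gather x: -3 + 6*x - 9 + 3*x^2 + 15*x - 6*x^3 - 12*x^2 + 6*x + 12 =-6*x^3 - 9*x^2 + 27*x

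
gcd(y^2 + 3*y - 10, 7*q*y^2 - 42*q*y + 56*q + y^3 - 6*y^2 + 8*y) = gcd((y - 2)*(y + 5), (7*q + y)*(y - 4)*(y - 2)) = y - 2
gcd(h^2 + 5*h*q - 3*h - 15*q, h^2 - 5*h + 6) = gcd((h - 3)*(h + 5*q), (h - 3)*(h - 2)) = h - 3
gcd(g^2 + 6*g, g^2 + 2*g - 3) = 1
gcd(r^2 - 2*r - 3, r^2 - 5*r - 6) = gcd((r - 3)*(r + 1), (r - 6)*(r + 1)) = r + 1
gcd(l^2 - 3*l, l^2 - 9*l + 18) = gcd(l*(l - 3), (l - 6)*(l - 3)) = l - 3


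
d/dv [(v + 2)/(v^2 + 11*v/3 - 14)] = 3*(3*v^2 + 11*v - (v + 2)*(6*v + 11) - 42)/(3*v^2 + 11*v - 42)^2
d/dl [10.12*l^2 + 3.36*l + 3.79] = 20.24*l + 3.36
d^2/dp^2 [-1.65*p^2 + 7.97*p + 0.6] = -3.30000000000000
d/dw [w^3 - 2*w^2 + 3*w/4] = 3*w^2 - 4*w + 3/4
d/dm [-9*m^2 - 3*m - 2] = -18*m - 3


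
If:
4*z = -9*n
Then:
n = -4*z/9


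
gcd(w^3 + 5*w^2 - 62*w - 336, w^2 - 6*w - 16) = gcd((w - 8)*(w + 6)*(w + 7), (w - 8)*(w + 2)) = w - 8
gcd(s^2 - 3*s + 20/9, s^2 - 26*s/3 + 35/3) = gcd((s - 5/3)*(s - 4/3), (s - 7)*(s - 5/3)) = s - 5/3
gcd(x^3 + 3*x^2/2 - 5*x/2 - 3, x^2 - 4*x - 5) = x + 1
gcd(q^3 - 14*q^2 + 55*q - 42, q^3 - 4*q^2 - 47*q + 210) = q - 6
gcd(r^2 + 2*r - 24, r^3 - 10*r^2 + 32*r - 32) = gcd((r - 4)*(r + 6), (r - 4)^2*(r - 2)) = r - 4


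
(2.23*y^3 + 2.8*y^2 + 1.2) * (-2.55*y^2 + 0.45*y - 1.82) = -5.6865*y^5 - 6.1365*y^4 - 2.7986*y^3 - 8.156*y^2 + 0.54*y - 2.184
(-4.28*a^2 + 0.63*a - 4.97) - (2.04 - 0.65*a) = -4.28*a^2 + 1.28*a - 7.01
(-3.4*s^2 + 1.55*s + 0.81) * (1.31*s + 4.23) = -4.454*s^3 - 12.3515*s^2 + 7.6176*s + 3.4263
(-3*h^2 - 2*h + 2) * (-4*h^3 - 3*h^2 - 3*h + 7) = 12*h^5 + 17*h^4 + 7*h^3 - 21*h^2 - 20*h + 14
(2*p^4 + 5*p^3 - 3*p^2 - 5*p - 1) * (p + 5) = 2*p^5 + 15*p^4 + 22*p^3 - 20*p^2 - 26*p - 5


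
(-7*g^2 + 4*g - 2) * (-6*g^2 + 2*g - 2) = 42*g^4 - 38*g^3 + 34*g^2 - 12*g + 4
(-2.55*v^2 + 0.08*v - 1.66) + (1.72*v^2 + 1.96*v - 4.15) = -0.83*v^2 + 2.04*v - 5.81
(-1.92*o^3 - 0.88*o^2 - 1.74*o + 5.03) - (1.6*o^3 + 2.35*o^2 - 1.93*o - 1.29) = -3.52*o^3 - 3.23*o^2 + 0.19*o + 6.32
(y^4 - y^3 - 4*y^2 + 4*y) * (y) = y^5 - y^4 - 4*y^3 + 4*y^2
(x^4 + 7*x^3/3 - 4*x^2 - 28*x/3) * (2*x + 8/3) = 2*x^5 + 22*x^4/3 - 16*x^3/9 - 88*x^2/3 - 224*x/9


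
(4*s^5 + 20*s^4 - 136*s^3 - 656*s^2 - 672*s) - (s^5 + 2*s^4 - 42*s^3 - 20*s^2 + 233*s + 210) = 3*s^5 + 18*s^4 - 94*s^3 - 636*s^2 - 905*s - 210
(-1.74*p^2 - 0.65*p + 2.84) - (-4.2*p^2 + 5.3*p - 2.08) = 2.46*p^2 - 5.95*p + 4.92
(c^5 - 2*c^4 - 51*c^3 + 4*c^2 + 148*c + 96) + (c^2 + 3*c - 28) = c^5 - 2*c^4 - 51*c^3 + 5*c^2 + 151*c + 68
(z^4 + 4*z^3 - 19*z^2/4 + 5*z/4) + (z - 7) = z^4 + 4*z^3 - 19*z^2/4 + 9*z/4 - 7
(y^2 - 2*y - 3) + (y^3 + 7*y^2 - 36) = y^3 + 8*y^2 - 2*y - 39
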